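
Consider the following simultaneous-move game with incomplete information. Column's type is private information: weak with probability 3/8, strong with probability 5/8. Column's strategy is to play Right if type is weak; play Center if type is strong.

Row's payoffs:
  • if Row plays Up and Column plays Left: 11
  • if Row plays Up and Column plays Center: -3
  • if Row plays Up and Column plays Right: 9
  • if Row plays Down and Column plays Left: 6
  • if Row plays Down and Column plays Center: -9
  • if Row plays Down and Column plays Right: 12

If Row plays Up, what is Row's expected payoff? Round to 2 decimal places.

1.50

E[Up] = 3/8·9 + 5/8·(-3) = 27/8 + (-15/8) = 3/2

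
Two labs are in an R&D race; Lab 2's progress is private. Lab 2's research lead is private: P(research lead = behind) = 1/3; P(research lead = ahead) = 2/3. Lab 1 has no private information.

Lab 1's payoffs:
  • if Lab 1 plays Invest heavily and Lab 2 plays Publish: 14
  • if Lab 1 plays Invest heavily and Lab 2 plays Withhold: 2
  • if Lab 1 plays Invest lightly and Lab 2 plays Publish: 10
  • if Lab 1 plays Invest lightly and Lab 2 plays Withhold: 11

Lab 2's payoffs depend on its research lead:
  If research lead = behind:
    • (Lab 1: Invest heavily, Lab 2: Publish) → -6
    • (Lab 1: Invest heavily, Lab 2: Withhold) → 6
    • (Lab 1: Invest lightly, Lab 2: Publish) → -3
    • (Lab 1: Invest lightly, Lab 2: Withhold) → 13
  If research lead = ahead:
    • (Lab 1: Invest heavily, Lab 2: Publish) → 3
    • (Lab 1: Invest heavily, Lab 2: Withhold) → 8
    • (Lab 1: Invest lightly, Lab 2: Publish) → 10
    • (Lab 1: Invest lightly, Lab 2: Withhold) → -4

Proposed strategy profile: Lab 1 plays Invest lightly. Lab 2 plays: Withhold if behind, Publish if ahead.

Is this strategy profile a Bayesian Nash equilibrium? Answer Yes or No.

Yes

Lab 1 plays Invest lightly: E[Invest lightly] = 1/3·(11) + 2/3·(10) = 31/3; E[Invest heavily] = 10. Best-responding. ✓
Lab 2 (research lead behind), facing Invest lightly: Publish gives -3, Withhold gives 13. Proposed Withhold is best. ✓
Lab 2 (research lead ahead), facing Invest lightly: Publish gives 10, Withhold gives -4. Proposed Publish is best. ✓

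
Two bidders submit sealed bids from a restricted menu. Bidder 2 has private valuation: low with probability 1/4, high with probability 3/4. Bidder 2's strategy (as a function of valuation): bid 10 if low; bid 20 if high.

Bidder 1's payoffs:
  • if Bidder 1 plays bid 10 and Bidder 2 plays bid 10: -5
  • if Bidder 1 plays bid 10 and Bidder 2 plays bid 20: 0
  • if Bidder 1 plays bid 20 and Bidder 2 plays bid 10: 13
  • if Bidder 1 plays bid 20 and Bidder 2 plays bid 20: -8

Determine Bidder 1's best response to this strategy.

bid 10

E[bid 10] = 1/4·(-5) + 3/4·(0) = -5/4
E[bid 20] = 1/4·(13) + 3/4·(-8) = -11/4
Best response: bid 10 (-5/4 is the largest).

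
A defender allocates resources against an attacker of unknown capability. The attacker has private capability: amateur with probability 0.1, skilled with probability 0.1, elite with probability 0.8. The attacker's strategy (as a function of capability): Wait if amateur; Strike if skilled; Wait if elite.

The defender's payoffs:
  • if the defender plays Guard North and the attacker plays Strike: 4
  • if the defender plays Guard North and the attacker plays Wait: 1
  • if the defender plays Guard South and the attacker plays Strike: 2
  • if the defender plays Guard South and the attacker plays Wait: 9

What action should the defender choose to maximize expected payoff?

Guard South

E[Guard North] = 0.1·(1) + 0.1·(4) + 0.8·(1) = 1.3
E[Guard South] = 0.1·(9) + 0.1·(2) + 0.8·(9) = 8.3
Best response: Guard South (8.3 is the largest).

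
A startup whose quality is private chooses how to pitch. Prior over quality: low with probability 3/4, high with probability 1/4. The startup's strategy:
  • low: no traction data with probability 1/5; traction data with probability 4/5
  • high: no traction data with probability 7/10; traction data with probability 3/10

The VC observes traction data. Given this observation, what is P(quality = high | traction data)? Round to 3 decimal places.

Apply Bayes' rule using the sender's strategy as the likelihood.
P(traction data) = (3/4)·(4/5) + (1/4)·(3/10) = 27/40
P(high | traction data) = ((1/4)·(3/10)) / (27/40) = (3/40) / (27/40) = 1/9

0.111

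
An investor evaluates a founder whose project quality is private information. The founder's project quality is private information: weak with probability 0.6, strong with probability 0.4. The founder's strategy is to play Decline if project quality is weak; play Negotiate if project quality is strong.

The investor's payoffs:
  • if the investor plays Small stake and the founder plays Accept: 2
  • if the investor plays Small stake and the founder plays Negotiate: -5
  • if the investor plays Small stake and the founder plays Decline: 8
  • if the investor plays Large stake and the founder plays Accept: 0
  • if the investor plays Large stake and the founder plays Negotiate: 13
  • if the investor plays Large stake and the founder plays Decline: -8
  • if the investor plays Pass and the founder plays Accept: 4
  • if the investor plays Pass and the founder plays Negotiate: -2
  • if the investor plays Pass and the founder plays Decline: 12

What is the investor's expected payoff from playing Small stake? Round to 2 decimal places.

2.80

E[Small stake] = 0.6·8 + 0.4·(-5) = 4.8 + (-2) = 2.8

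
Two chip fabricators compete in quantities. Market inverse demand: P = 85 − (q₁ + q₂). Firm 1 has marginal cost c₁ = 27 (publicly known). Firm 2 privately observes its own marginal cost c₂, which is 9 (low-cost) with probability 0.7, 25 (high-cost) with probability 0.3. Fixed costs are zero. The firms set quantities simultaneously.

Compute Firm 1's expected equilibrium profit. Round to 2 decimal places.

223.00

Type-c best response for Firm 2: q₂(c) = (85 − c)/2 − q₁/2.
Firm 1 maximizes expected profit; its first-order condition is 85 − 2q₁ − E[q₂] − 27 = 0.
Substituting E[q₂] and solving: E[c₂] = 13.8, so q₁ = (85 − 2·27 + 13.8)/3 = 14.9333.
E[P] = 85 − (q₁ + E[q₂]) = 41.9333; Firm 1's expected profit = (E[P] − 27)·q₁ = (41.9333 − 27)·14.9333 = 223.004.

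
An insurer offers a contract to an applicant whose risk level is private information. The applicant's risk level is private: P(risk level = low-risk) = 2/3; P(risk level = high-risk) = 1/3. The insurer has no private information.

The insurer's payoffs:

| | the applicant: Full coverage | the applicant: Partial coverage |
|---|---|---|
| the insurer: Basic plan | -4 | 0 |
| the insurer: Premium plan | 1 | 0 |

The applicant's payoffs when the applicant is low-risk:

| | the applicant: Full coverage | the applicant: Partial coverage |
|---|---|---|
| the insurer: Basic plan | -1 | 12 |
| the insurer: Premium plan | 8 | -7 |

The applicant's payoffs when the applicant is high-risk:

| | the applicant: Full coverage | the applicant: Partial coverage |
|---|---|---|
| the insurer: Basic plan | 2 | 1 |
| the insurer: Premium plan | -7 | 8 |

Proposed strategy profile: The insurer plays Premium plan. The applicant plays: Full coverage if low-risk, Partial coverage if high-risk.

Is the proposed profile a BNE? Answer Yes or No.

Yes

The insurer plays Premium plan: E[Premium plan] = 2/3·(1) + 1/3·(0) = 2/3; E[Basic plan] = -8/3. Best-responding. ✓
The applicant (risk level low-risk), facing Premium plan: Full coverage gives 8, Partial coverage gives -7. Proposed Full coverage is best. ✓
The applicant (risk level high-risk), facing Premium plan: Full coverage gives -7, Partial coverage gives 8. Proposed Partial coverage is best. ✓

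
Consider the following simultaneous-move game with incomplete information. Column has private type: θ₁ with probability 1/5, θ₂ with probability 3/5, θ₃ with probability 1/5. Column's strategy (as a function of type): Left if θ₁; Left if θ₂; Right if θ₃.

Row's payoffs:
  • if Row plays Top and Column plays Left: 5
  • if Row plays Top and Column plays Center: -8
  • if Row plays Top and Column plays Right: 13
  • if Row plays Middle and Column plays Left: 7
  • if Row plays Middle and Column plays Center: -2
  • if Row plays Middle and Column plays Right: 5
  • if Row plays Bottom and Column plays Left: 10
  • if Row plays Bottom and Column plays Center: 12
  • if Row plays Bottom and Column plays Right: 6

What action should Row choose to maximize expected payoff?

E[Top] = 1/5·(5) + 3/5·(5) + 1/5·(13) = 33/5
E[Middle] = 1/5·(7) + 3/5·(7) + 1/5·(5) = 33/5
E[Bottom] = 1/5·(10) + 3/5·(10) + 1/5·(6) = 46/5
Best response: Bottom (46/5 is the largest).

Bottom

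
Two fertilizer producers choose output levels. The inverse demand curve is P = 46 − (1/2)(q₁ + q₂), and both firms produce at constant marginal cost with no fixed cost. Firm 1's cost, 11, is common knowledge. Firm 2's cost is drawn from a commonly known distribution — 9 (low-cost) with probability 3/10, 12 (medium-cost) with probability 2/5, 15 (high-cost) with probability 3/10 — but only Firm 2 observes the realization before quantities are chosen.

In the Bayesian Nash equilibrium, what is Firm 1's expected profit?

Type-c best response for Firm 2: q₂(c) = (46 − c) − q₁/2.
Firm 1 maximizes expected profit; its first-order condition is 46 − q₁ − (1/2)E[q₂] − 11 = 0.
Substituting E[q₂] and solving: E[c₂] = 12, so q₁ = (46 − 2·11 + 12)/(3/2) = 24.
E[P] = 46 − (1/2)·(q₁ + E[q₂]) = 23; Firm 1's expected profit = (E[P] − 11)·q₁ = (23 − 11)·24 = 288.

288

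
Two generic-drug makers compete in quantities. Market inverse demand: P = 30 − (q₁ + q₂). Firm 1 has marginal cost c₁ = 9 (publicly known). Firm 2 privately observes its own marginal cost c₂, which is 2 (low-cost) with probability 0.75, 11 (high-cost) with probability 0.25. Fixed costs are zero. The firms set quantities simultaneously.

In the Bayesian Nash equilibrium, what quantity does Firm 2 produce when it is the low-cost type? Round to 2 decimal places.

11.29

Firm 2 with cost c maximizes (30 − (q₁+q₂) − c)·q₂, giving q₂(c) = (30 − c − q₁)/2.
E[c₂] = 0.75·2 + 0.25·11 = 4.25
Firm 1's FOC against E[q₂] yields q₁ = (30 − 2·9 + E[c₂])/3 = (30 − 18 + 4.25)/3 = 5.41667.
q₂(low-cost) = (30 − 2 − 5.41667)/2 = 11.2917.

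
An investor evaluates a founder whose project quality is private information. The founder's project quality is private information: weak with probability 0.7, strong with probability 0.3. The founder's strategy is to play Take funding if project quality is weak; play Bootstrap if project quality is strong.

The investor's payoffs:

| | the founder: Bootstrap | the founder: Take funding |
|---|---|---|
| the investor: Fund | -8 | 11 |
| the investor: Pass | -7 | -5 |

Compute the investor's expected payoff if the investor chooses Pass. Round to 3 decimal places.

-5.600

Take the expectation over the founder's project quality, weighting each type's action by its prior probability.
E[Pass] = 0.7·(-5) + 0.3·(-7) = (-3.5) + (-2.1) = -5.6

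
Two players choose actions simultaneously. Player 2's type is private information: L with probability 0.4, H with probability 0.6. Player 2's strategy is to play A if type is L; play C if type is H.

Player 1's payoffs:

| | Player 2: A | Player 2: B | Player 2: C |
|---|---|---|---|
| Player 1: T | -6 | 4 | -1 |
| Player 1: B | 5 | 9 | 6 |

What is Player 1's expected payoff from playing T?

-3

E[T] = 0.4·(-6) + 0.6·(-1) = (-2.4) + (-0.6) = -3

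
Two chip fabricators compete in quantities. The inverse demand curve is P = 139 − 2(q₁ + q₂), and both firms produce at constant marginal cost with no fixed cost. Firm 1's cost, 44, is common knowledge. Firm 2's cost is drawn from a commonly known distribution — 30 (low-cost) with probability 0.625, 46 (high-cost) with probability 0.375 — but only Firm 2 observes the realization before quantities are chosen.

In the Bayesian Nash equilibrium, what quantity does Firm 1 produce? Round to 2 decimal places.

Firm 2 with cost c maximizes (139 − 2(q₁+q₂) − c)·q₂, giving q₂(c) = (139 − c − 2q₁)/4.
E[c₂] = 0.625·30 + 0.375·46 = 36
Firm 1's FOC against E[q₂] yields q₁ = (139 − 2·44 + E[c₂])/6 = (139 − 88 + 36)/6 = 14.5.

14.50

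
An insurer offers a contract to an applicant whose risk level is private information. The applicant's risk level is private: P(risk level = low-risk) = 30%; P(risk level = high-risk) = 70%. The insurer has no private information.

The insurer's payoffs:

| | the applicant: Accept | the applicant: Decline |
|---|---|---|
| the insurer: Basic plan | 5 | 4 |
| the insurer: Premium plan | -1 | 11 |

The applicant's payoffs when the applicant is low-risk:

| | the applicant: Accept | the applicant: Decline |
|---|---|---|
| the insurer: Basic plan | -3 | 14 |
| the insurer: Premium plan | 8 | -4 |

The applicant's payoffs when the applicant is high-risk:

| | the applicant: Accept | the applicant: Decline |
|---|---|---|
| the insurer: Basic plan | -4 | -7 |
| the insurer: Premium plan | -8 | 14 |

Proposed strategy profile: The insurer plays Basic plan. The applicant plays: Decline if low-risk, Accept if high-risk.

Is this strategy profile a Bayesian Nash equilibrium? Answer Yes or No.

A profile is a BNE iff every type of every player is best-responding given beliefs about the other side.
The insurer plays Basic plan: E[Basic plan] = 0.3·(4) + 0.7·(5) = 4.7; E[Premium plan] = 2.6. Best-responding. ✓
The applicant (risk level low-risk), facing Basic plan: Accept gives -3, Decline gives 14. Proposed Decline is best. ✓
The applicant (risk level high-risk), facing Basic plan: Accept gives -4, Decline gives -7. Proposed Accept is best. ✓

Yes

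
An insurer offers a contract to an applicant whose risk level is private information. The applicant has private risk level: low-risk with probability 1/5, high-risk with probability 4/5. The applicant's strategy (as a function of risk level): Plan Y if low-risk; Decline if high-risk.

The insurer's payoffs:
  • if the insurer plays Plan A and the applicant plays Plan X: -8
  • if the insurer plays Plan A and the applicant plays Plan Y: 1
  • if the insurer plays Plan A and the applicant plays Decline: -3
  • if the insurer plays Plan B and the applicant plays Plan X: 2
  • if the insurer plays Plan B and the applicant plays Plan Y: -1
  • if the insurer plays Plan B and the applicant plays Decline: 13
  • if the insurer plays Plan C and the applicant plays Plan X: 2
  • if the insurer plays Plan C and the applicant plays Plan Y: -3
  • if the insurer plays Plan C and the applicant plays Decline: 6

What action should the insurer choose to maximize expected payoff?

Plan B

E[Plan A] = 1/5·(1) + 4/5·(-3) = -11/5
E[Plan B] = 1/5·(-1) + 4/5·(13) = 51/5
E[Plan C] = 1/5·(-3) + 4/5·(6) = 21/5
Best response: Plan B (51/5 is the largest).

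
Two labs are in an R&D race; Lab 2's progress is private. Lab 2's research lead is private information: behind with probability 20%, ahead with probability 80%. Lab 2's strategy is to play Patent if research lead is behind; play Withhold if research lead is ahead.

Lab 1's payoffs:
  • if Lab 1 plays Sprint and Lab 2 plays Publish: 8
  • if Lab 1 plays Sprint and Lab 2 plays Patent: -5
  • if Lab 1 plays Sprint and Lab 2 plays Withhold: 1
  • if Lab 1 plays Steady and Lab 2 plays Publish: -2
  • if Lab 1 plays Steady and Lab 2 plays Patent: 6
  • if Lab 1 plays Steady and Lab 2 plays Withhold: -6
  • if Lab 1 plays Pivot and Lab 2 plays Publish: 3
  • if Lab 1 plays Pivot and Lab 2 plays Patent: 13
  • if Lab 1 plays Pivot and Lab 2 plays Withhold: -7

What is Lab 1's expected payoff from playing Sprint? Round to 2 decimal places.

E[Sprint] = 0.2·(-5) + 0.8·1 = (-1) + 0.8 = -0.2

-0.20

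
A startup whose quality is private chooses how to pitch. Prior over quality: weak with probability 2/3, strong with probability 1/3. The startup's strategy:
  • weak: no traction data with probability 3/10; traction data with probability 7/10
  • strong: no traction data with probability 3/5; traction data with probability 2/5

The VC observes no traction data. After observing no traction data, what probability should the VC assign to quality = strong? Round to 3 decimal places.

Apply Bayes' rule using the sender's strategy as the likelihood.
P(no traction data) = (2/3)·(3/10) + (1/3)·(3/5) = 2/5
P(strong | no traction data) = ((1/3)·(3/5)) / (2/5) = (1/5) / (2/5) = 1/2

0.500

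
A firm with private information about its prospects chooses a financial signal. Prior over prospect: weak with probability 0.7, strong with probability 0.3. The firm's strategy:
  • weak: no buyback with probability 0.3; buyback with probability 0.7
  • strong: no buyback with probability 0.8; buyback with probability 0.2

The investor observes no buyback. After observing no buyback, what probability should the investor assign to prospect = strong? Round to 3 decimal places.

P(no buyback) = 0.7·0.3 + 0.3·0.8 = 0.45
P(strong | no buyback) = (0.3·0.8) / 0.45 = 0.24 / 0.45 = 0.533333

0.533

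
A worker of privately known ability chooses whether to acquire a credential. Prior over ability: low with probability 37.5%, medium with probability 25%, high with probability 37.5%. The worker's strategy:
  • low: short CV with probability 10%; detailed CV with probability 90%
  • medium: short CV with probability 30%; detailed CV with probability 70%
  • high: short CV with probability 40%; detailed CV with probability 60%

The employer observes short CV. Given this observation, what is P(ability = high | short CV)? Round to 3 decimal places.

0.571

P(short CV) = 0.375·0.1 + 0.25·0.3 + 0.375·0.4 = 0.2625
P(high | short CV) = (0.375·0.4) / 0.2625 = 0.15 / 0.2625 = 0.571429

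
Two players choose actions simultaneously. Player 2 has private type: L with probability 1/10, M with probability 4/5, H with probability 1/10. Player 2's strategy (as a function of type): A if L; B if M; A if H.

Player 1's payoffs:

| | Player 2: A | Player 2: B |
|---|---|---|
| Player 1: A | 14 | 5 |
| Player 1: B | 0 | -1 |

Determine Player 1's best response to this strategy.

Compute Player 1's expected payoff for each action, taking the expectation over Player 2's type.
E[A] = 1/10·(14) + 4/5·(5) + 1/10·(14) = 34/5
E[B] = 1/10·(0) + 4/5·(-1) + 1/10·(0) = -4/5
Best response: A (34/5 is the largest).

A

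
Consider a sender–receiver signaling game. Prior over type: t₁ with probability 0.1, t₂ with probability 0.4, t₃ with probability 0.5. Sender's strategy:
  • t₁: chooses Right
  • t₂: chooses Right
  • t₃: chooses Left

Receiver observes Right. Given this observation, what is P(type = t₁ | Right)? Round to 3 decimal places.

P(Right) = 0.1·1 + 0.4·1 + 0.5·0 = 0.5
P(t₁ | Right) = (0.1·1) / 0.5 = 0.1 / 0.5 = 0.2

0.200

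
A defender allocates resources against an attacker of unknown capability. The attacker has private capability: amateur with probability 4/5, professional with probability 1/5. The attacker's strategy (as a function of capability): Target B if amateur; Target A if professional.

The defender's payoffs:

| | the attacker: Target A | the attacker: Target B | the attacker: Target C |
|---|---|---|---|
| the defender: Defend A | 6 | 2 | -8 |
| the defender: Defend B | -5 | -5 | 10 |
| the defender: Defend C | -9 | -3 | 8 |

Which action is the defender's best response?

E[Defend A] = 4/5·(2) + 1/5·(6) = 14/5
E[Defend B] = 4/5·(-5) + 1/5·(-5) = -5
E[Defend C] = 4/5·(-3) + 1/5·(-9) = -21/5
Best response: Defend A (14/5 is the largest).

Defend A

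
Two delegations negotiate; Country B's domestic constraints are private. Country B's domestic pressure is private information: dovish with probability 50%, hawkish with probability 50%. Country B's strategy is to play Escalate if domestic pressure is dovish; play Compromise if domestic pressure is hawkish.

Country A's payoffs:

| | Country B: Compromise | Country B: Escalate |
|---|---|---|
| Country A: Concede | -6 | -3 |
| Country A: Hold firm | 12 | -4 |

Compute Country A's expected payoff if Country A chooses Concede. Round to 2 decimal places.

E[Concede] = 0.5·(-3) + 0.5·(-6) = (-1.5) + (-3) = -4.5

-4.50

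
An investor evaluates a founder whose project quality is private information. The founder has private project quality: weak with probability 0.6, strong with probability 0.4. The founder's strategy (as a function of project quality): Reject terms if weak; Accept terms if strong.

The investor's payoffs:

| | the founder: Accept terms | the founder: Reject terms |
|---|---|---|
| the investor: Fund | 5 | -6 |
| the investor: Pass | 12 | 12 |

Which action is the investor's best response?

Pass

Compute the investor's expected payoff for each action, taking the expectation over the founder's type.
E[Fund] = 0.6·(-6) + 0.4·(5) = -1.6
E[Pass] = 0.6·(12) + 0.4·(12) = 12
Best response: Pass (12 is the largest).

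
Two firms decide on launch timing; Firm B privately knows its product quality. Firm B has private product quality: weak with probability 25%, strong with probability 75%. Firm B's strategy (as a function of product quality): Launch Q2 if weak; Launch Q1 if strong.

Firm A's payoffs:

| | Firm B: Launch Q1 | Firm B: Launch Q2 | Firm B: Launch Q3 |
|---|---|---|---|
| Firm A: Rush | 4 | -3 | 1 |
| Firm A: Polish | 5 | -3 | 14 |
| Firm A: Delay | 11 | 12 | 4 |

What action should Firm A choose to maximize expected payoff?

Delay

E[Rush] = 0.25·(-3) + 0.75·(4) = 2.25
E[Polish] = 0.25·(-3) + 0.75·(5) = 3
E[Delay] = 0.25·(12) + 0.75·(11) = 11.25
Best response: Delay (11.25 is the largest).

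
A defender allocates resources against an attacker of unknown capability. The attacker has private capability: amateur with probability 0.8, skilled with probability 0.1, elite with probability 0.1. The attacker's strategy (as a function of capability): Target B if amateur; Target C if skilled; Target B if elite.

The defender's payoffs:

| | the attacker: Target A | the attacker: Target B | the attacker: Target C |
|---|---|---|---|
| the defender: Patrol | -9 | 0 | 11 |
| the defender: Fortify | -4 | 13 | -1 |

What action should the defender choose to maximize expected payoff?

Fortify

E[Patrol] = 0.8·(0) + 0.1·(11) + 0.1·(0) = 1.1
E[Fortify] = 0.8·(13) + 0.1·(-1) + 0.1·(13) = 11.6
Best response: Fortify (11.6 is the largest).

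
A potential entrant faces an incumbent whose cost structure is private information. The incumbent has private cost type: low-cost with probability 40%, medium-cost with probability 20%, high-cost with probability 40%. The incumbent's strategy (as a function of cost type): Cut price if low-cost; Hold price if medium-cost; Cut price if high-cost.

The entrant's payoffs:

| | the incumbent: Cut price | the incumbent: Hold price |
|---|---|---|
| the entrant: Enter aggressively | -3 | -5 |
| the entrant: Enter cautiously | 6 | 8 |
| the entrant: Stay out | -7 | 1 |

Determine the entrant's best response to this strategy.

E[Enter aggressively] = 0.4·(-3) + 0.2·(-5) + 0.4·(-3) = -3.4
E[Enter cautiously] = 0.4·(6) + 0.2·(8) + 0.4·(6) = 6.4
E[Stay out] = 0.4·(-7) + 0.2·(1) + 0.4·(-7) = -5.4
Best response: Enter cautiously (6.4 is the largest).

Enter cautiously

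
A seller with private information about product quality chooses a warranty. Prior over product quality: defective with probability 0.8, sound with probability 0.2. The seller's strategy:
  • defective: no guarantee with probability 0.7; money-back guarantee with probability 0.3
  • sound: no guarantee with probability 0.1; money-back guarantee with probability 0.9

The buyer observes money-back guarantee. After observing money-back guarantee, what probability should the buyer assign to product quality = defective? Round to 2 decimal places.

0.57

P(money-back guarantee) = 0.8·0.3 + 0.2·0.9 = 0.42
P(defective | money-back guarantee) = (0.8·0.3) / 0.42 = 0.24 / 0.42 = 0.571429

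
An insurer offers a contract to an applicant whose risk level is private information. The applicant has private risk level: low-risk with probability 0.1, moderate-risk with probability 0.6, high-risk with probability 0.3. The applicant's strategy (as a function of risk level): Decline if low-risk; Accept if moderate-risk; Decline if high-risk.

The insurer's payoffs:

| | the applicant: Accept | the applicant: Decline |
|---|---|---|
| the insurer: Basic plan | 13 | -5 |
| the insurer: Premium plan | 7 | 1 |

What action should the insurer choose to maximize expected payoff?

Basic plan

Compute the insurer's expected payoff for each action, taking the expectation over the applicant's type.
E[Basic plan] = 0.1·(-5) + 0.6·(13) + 0.3·(-5) = 5.8
E[Premium plan] = 0.1·(1) + 0.6·(7) + 0.3·(1) = 4.6
Best response: Basic plan (5.8 is the largest).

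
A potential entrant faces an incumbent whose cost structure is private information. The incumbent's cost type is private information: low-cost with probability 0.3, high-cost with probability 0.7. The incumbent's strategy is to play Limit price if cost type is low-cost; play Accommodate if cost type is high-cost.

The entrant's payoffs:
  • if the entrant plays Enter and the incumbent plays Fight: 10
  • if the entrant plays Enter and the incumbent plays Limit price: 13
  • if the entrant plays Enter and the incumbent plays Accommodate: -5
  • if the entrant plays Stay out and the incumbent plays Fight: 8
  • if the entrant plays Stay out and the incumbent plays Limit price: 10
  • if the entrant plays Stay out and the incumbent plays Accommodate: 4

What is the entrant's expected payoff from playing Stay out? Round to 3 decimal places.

5.800

E[Stay out] = 0.3·10 + 0.7·4 = 3 + 2.8 = 5.8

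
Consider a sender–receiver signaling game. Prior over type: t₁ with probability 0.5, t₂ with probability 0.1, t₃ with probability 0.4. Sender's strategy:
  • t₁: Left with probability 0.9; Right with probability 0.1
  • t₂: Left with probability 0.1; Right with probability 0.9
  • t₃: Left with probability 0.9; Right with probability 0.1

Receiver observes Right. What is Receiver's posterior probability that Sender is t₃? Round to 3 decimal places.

P(Right) = 0.5·0.1 + 0.1·0.9 + 0.4·0.1 = 0.18
P(t₃ | Right) = (0.4·0.1) / 0.18 = 0.04 / 0.18 = 0.222222

0.222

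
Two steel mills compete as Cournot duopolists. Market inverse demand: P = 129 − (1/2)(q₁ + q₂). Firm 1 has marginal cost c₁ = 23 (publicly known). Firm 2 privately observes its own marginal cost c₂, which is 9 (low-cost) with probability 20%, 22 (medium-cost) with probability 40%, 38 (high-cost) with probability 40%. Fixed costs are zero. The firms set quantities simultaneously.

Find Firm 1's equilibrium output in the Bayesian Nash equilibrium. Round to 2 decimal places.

72.53

Each type of Firm 2 best-responds to q₁; Firm 1 best-responds to the expected q₂ over Firm 2's types.
Firm 2 with cost c maximizes (129 − (1/2)(q₁+q₂) − c)·q₂, giving q₂(c) = (129 − c − (1/2)q₁).
E[c₂] = 0.2·9 + 0.4·22 + 0.4·38 = 25.8
Firm 1's FOC against E[q₂] yields q₁ = (129 − 2·23 + E[c₂])/(3/2) = (129 − 46 + 25.8)/(3/2) = 72.5333.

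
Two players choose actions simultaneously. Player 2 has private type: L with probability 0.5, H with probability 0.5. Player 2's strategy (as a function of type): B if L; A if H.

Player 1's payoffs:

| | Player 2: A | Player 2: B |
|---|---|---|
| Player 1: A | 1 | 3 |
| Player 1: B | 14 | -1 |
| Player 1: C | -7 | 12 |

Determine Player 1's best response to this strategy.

B

E[A] = 0.5·(3) + 0.5·(1) = 2
E[B] = 0.5·(-1) + 0.5·(14) = 6.5
E[C] = 0.5·(12) + 0.5·(-7) = 2.5
Best response: B (6.5 is the largest).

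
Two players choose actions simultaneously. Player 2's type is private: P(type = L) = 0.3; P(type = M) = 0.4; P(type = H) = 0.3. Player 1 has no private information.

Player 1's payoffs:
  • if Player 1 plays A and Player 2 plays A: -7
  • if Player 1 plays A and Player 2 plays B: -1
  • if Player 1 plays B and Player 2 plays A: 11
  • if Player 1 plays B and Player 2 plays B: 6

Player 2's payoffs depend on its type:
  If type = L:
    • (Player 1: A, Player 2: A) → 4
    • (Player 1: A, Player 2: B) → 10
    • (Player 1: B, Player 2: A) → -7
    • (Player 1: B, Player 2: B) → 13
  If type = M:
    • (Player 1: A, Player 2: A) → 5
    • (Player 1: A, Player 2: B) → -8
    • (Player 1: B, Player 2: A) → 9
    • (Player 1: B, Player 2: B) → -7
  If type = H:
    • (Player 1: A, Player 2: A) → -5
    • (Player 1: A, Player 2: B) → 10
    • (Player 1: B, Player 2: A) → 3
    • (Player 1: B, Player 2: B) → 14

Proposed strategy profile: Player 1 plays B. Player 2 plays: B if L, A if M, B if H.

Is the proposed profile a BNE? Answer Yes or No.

A profile is a BNE iff every type of every player is best-responding given beliefs about the other side.
Player 1 plays B: E[B] = 0.3·(6) + 0.4·(11) + 0.3·(6) = 8; E[A] = -3.4. Best-responding. ✓
Player 2 (type L), facing B: A gives -7, B gives 13. Proposed B is best. ✓
Player 2 (type M), facing B: A gives 9, B gives -7. Proposed A is best. ✓
Player 2 (type H), facing B: A gives 3, B gives 14. Proposed B is best. ✓

Yes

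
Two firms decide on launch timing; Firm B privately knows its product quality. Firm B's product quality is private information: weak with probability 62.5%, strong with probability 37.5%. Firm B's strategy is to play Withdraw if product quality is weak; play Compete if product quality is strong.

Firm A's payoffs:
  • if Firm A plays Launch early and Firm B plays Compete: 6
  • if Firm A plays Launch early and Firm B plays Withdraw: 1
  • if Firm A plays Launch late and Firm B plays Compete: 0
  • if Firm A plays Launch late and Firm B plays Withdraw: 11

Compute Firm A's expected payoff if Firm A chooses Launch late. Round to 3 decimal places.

E[Launch late] = 0.625·11 + 0.375·0 = 6.875 + 0 = 6.875

6.875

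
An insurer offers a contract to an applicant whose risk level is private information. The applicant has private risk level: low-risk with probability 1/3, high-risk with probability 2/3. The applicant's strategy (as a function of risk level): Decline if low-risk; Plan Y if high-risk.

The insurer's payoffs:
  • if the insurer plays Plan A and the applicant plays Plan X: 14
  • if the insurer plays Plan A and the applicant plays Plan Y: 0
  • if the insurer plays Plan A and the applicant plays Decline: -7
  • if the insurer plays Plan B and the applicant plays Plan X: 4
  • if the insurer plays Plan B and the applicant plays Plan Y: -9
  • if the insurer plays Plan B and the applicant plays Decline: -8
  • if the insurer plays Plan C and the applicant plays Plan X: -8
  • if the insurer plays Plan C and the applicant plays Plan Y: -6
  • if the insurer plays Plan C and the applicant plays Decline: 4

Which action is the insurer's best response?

Plan A

E[Plan A] = 1/3·(-7) + 2/3·(0) = -7/3
E[Plan B] = 1/3·(-8) + 2/3·(-9) = -26/3
E[Plan C] = 1/3·(4) + 2/3·(-6) = -8/3
Best response: Plan A (-7/3 is the largest).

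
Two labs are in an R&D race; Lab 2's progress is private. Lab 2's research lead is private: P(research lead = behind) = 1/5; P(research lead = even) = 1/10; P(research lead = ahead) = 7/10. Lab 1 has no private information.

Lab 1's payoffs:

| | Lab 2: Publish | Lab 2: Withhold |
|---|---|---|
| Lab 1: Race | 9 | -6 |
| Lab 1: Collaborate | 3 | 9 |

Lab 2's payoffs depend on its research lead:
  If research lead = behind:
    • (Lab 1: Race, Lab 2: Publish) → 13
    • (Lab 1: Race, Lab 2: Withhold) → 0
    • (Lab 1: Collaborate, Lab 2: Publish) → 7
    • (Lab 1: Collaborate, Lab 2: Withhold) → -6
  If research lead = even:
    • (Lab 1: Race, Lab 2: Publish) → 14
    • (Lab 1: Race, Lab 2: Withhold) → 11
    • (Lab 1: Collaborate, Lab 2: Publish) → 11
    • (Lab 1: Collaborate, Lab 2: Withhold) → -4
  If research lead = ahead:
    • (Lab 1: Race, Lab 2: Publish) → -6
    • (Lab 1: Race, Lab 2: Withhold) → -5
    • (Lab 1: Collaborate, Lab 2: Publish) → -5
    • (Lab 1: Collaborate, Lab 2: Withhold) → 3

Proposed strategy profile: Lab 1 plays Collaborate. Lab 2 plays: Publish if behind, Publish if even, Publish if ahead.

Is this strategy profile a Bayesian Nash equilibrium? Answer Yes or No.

No

Lab 1 plays Collaborate: E[Collaborate] = 1/5·(3) + 1/10·(3) + 7/10·(3) = 3; E[Race] = 9. Not best-responding. ✗
Lab 2 (research lead behind), facing Collaborate: Publish gives 7, Withhold gives -6. Proposed Publish is best. ✓
Lab 2 (research lead even), facing Collaborate: Publish gives 11, Withhold gives -4. Proposed Publish is best. ✓
Lab 2 (research lead ahead), facing Collaborate: Publish gives -5, Withhold gives 3. Proposed Publish is not best — profitable deviation exists. ✗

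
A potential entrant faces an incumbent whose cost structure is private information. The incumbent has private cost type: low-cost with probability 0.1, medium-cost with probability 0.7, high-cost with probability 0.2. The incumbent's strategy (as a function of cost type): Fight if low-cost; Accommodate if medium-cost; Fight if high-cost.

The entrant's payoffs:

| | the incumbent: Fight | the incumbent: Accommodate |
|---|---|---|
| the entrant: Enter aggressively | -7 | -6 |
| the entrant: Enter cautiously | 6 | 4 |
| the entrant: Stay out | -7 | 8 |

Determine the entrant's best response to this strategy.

E[Enter aggressively] = 0.1·(-7) + 0.7·(-6) + 0.2·(-7) = -6.3
E[Enter cautiously] = 0.1·(6) + 0.7·(4) + 0.2·(6) = 4.6
E[Stay out] = 0.1·(-7) + 0.7·(8) + 0.2·(-7) = 3.5
Best response: Enter cautiously (4.6 is the largest).

Enter cautiously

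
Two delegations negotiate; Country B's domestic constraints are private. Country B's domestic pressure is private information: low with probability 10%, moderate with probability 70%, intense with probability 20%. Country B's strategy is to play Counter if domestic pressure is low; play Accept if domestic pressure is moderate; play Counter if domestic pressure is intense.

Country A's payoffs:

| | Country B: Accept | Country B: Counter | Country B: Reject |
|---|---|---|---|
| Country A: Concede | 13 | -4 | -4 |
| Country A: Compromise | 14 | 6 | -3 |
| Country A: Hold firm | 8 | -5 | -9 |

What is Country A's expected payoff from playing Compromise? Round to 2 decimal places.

11.60

E[Compromise] = 0.1·6 + 0.7·14 + 0.2·6 = 0.6 + 9.8 + 1.2 = 11.6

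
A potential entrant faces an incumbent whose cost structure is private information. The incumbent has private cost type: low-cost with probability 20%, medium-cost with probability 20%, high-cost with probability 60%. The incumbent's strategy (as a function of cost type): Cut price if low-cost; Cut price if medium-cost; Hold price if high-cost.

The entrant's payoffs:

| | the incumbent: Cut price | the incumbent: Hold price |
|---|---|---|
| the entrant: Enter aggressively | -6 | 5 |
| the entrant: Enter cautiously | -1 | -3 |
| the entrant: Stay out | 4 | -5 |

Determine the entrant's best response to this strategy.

E[Enter aggressively] = 0.2·(-6) + 0.2·(-6) + 0.6·(5) = 0.6
E[Enter cautiously] = 0.2·(-1) + 0.2·(-1) + 0.6·(-3) = -2.2
E[Stay out] = 0.2·(4) + 0.2·(4) + 0.6·(-5) = -1.4
Best response: Enter aggressively (0.6 is the largest).

Enter aggressively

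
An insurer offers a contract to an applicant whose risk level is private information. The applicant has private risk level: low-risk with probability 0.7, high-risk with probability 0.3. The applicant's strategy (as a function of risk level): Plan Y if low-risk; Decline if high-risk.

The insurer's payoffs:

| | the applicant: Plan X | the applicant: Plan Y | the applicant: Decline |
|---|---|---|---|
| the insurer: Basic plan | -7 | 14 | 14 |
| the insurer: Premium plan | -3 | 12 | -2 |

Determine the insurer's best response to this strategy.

E[Basic plan] = 0.7·(14) + 0.3·(14) = 14
E[Premium plan] = 0.7·(12) + 0.3·(-2) = 7.8
Best response: Basic plan (14 is the largest).

Basic plan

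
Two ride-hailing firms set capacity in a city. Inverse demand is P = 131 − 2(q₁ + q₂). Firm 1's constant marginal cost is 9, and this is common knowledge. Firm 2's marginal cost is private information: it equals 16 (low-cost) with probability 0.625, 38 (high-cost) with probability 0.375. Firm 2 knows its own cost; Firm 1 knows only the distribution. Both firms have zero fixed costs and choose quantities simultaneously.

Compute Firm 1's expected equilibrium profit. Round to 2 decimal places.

Type-c best response for Firm 2: q₂(c) = (131 − c)/4 − q₁/2.
Firm 1 maximizes expected profit; its first-order condition is 131 − 4q₁ − 2E[q₂] − 9 = 0.
Substituting E[q₂] and solving: E[c₂] = 24.25, so q₁ = (131 − 2·9 + 24.25)/6 = 22.875.
E[P] = 131 − 2·(q₁ + E[q₂]) = 54.75; Firm 1's expected profit = (E[P] − 9)·q₁ = (54.75 − 9)·22.875 = 1046.53.

1046.53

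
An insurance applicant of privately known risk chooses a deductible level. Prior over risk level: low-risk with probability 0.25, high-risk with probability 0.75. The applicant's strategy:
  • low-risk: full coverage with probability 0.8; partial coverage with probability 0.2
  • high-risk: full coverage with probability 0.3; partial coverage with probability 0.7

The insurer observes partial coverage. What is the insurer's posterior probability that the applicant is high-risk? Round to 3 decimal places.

Apply Bayes' rule using the sender's strategy as the likelihood.
P(partial coverage) = 0.25·0.2 + 0.75·0.7 = 0.575
P(high-risk | partial coverage) = (0.75·0.7) / 0.575 = 0.525 / 0.575 = 0.913043

0.913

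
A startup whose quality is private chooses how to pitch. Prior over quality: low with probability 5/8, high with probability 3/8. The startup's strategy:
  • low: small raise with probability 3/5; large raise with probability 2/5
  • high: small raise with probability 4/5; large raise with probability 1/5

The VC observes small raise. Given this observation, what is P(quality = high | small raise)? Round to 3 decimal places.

0.444

Apply Bayes' rule using the sender's strategy as the likelihood.
P(small raise) = (5/8)·(3/5) + (3/8)·(4/5) = 27/40
P(high | small raise) = ((3/8)·(4/5)) / (27/40) = (3/10) / (27/40) = 4/9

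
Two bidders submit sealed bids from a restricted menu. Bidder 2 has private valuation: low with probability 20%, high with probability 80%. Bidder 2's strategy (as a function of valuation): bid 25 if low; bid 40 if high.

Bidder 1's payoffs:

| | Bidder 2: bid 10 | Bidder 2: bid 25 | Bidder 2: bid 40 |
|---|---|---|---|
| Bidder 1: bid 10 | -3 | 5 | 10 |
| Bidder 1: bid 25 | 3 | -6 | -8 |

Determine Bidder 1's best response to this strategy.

E[bid 10] = 0.2·(5) + 0.8·(10) = 9
E[bid 25] = 0.2·(-6) + 0.8·(-8) = -7.6
Best response: bid 10 (9 is the largest).

bid 10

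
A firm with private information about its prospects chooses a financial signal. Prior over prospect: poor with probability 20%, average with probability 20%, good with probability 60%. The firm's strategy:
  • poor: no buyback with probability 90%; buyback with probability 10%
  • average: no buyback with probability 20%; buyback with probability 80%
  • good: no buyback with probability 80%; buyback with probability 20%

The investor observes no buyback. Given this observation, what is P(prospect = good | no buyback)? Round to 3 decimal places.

0.686

P(no buyback) = 0.2·0.9 + 0.2·0.2 + 0.6·0.8 = 0.7
P(good | no buyback) = (0.6·0.8) / 0.7 = 0.48 / 0.7 = 0.685714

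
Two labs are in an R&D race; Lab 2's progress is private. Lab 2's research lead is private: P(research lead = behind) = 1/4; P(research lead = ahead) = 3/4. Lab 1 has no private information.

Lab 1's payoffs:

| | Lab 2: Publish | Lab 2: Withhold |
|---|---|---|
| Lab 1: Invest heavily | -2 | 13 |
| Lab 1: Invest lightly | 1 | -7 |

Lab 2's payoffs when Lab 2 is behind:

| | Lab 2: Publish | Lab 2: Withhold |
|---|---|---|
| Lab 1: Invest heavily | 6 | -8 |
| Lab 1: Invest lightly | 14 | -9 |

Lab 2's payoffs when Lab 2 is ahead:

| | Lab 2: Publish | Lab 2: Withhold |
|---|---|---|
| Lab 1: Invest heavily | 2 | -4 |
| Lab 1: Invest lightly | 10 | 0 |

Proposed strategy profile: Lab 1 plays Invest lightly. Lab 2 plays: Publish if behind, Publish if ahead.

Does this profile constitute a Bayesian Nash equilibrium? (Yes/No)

Yes

Lab 1 plays Invest lightly: E[Invest lightly] = 1/4·(1) + 3/4·(1) = 1; E[Invest heavily] = -2. Best-responding. ✓
Lab 2 (research lead behind), facing Invest lightly: Publish gives 14, Withhold gives -9. Proposed Publish is best. ✓
Lab 2 (research lead ahead), facing Invest lightly: Publish gives 10, Withhold gives 0. Proposed Publish is best. ✓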